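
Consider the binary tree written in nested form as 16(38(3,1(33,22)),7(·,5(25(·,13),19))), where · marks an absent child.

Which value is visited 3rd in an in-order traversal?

33

In-order visits the left subtree, then the node, then the right subtree.
At 16: go left to 38.
  At 38: go left to 3.
    3 is a leaf — visit 3.
  Visit 38.
  At 38: go right to 1.
    At 1: go left to 33.
      33 is a leaf — visit 33.
    Visit 1.
    At 1: go right to 22.
      22 is a leaf — visit 22.
Visit 16.
At 16: go right to 7.
  At 7: no left child.
  Visit 7.
  At 7: go right to 5.
    At 5: go left to 25.
      At 25: no left child.
      Visit 25.
      At 25: go right to 13.
        13 is a leaf — visit 13.
    Visit 5.
    At 5: go right to 19.
      19 is a leaf — visit 19.
Full in-order sequence: 3, 38, 33, 1, 22, 16, 7, 25, 13, 5, 19.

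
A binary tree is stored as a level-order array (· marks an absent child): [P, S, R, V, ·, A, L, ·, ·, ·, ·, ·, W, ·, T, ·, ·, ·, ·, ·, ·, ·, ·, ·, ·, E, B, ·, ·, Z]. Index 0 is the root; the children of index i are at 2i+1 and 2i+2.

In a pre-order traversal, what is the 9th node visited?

Pre-order visits the node, then its left subtree, then its right subtree.
Visit P.
At P: go left to S.
  Visit S.
  At S: go left to V.
    V is a leaf — visit V.
  At S: no right child.
At P: go right to R.
  Visit R.
  At R: go left to A.
    Visit A.
    At A: no left child.
    At A: go right to W.
      Visit W.
      At W: go left to E.
        E is a leaf — visit E.
      At W: go right to B.
        B is a leaf — visit B.
  At R: go right to L.
    Visit L.
    At L: no left child.
    At L: go right to T.
      Visit T.
      At T: go left to Z.
        Z is a leaf — visit Z.
      At T: no right child.
Full pre-order sequence: P, S, V, R, A, W, E, B, L, T, Z.

L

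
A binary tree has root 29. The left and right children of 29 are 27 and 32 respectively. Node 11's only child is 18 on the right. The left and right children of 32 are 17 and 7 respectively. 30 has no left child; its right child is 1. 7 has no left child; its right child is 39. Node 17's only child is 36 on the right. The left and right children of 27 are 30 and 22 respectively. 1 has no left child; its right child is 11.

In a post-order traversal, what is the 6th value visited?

Post-order visits the left subtree, then the right subtree, then the node.
At 29: go left to 27.
  At 27: go left to 30.
    At 30: no left child.
    At 30: go right to 1.
      At 1: no left child.
      At 1: go right to 11.
        At 11: no left child.
        At 11: go right to 18.
          18 is a leaf — visit 18.
        Visit 11.
      Visit 1.
    Visit 30.
  At 27: go right to 22.
    22 is a leaf — visit 22.
  Visit 27.
At 29: go right to 32.
  At 32: go left to 17.
    At 17: no left child.
    At 17: go right to 36.
      36 is a leaf — visit 36.
    Visit 17.
  At 32: go right to 7.
    At 7: no left child.
    At 7: go right to 39.
      39 is a leaf — visit 39.
    Visit 7.
  Visit 32.
Visit 29.
Full post-order sequence: 18, 11, 1, 30, 22, 27, 36, 17, 39, 7, 32, 29.

27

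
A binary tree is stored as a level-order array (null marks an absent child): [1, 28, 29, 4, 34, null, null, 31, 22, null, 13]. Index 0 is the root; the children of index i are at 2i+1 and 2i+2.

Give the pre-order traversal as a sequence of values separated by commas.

1, 28, 4, 31, 22, 34, 13, 29

Pre-order visits the node, then its left subtree, then its right subtree.
Visit 1.
At 1: go left to 28.
  Visit 28.
  At 28: go left to 4.
    Visit 4.
    At 4: go left to 31.
      31 is a leaf — visit 31.
    At 4: go right to 22.
      22 is a leaf — visit 22.
  At 28: go right to 34.
    Visit 34.
    At 34: no left child.
    At 34: go right to 13.
      13 is a leaf — visit 13.
At 1: go right to 29.
  29 is a leaf — visit 29.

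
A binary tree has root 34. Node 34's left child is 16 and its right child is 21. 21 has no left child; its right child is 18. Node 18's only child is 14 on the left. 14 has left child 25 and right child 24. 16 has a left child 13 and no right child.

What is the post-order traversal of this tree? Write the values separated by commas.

13, 16, 25, 24, 14, 18, 21, 34

Post-order visits the left subtree, then the right subtree, then the node.
At 34: go left to 16.
  At 16: go left to 13.
    13 is a leaf — visit 13.
  At 16: no right child.
  Visit 16.
At 34: go right to 21.
  At 21: no left child.
  At 21: go right to 18.
    At 18: go left to 14.
      At 14: go left to 25.
        25 is a leaf — visit 25.
      At 14: go right to 24.
        24 is a leaf — visit 24.
      Visit 14.
    At 18: no right child.
    Visit 18.
  Visit 21.
Visit 34.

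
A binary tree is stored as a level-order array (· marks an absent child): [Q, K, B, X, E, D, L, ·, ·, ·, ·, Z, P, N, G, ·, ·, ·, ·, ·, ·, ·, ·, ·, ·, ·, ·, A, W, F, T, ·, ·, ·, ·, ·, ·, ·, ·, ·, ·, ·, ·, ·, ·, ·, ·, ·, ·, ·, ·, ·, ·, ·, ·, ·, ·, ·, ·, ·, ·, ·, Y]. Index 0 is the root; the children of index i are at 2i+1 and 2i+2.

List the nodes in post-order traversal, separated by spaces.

X E K Z P D A W N F Y T G L B Q

Post-order visits the left subtree, then the right subtree, then the node.
At Q: go left to K.
  At K: go left to X.
    X is a leaf — visit X.
  At K: go right to E.
    E is a leaf — visit E.
  Visit K.
At Q: go right to B.
  At B: go left to D.
    At D: go left to Z.
      Z is a leaf — visit Z.
    At D: go right to P.
      P is a leaf — visit P.
    Visit D.
  At B: go right to L.
    At L: go left to N.
      At N: go left to A.
        A is a leaf — visit A.
      At N: go right to W.
        W is a leaf — visit W.
      Visit N.
    At L: go right to G.
      At G: go left to F.
        F is a leaf — visit F.
      At G: go right to T.
        At T: no left child.
        At T: go right to Y.
          Y is a leaf — visit Y.
        Visit T.
      Visit G.
    Visit L.
  Visit B.
Visit Q.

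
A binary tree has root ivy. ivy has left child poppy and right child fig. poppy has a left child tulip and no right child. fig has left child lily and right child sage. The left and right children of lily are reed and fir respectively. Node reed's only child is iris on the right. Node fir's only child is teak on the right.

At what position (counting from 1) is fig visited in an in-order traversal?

9

In-order visits the left subtree, then the node, then the right subtree.
At ivy: go left to poppy.
  At poppy: go left to tulip.
    tulip is a leaf — visit tulip.
  Visit poppy.
  At poppy: no right child.
Visit ivy.
At ivy: go right to fig.
  At fig: go left to lily.
    At lily: go left to reed.
      At reed: no left child.
      Visit reed.
      At reed: go right to iris.
        iris is a leaf — visit iris.
    Visit lily.
    At lily: go right to fir.
      At fir: no left child.
      Visit fir.
      At fir: go right to teak.
        teak is a leaf — visit teak.
  Visit fig.
  At fig: go right to sage.
    sage is a leaf — visit sage.
Full in-order sequence: tulip, poppy, ivy, reed, iris, lily, fir, teak, fig, sage.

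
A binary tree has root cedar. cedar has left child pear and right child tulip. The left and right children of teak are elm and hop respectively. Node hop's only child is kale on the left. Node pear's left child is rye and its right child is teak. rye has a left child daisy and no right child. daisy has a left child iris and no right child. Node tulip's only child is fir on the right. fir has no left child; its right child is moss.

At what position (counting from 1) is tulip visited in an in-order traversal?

10

In-order visits the left subtree, then the node, then the right subtree.
At cedar: go left to pear.
  At pear: go left to rye.
    At rye: go left to daisy.
      At daisy: go left to iris.
        iris is a leaf — visit iris.
      Visit daisy.
      At daisy: no right child.
    Visit rye.
    At rye: no right child.
  Visit pear.
  At pear: go right to teak.
    At teak: go left to elm.
      elm is a leaf — visit elm.
    Visit teak.
    At teak: go right to hop.
      At hop: go left to kale.
        kale is a leaf — visit kale.
      Visit hop.
      At hop: no right child.
Visit cedar.
At cedar: go right to tulip.
  At tulip: no left child.
  Visit tulip.
  At tulip: go right to fir.
    At fir: no left child.
    Visit fir.
    At fir: go right to moss.
      moss is a leaf — visit moss.
Full in-order sequence: iris, daisy, rye, pear, elm, teak, kale, hop, cedar, tulip, fir, moss.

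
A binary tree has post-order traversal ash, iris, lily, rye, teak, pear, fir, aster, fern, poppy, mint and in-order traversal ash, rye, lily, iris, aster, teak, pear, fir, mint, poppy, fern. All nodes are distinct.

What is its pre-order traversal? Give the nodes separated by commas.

mint, aster, rye, ash, lily, iris, fir, pear, teak, poppy, fern

The last element of post-order is the root; it splits in-order into left and right subtrees.
Root mint: left subtree has 8 nodes {ash, rye, lily, iris, aster, teak, pear, fir}, right has 2 {poppy, fern}.
  Root aster: left subtree has 4 nodes {ash, rye, lily, iris}, right has 3 {teak, pear, fir}.
    Root rye: left subtree has 1 node {ash}, right has 2 {lily, iris}.
      Root lily: left subtree has 0 nodes { }, right has 1 {iris}.
    Root fir: left subtree has 2 nodes {teak, pear}, right has 0 { }.
      Root pear: left subtree has 1 node {teak}, right has 0 { }.
  Root poppy: left subtree has 0 nodes { }, right has 1 {fern}.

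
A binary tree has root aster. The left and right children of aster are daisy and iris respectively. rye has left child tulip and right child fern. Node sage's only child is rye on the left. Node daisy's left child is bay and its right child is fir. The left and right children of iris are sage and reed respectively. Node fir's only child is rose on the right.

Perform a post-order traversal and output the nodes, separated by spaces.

Post-order visits the left subtree, then the right subtree, then the node.
At aster: go left to daisy.
  At daisy: go left to bay.
    bay is a leaf — visit bay.
  At daisy: go right to fir.
    At fir: no left child.
    At fir: go right to rose.
      rose is a leaf — visit rose.
    Visit fir.
  Visit daisy.
At aster: go right to iris.
  At iris: go left to sage.
    At sage: go left to rye.
      At rye: go left to tulip.
        tulip is a leaf — visit tulip.
      At rye: go right to fern.
        fern is a leaf — visit fern.
      Visit rye.
    At sage: no right child.
    Visit sage.
  At iris: go right to reed.
    reed is a leaf — visit reed.
  Visit iris.
Visit aster.

bay rose fir daisy tulip fern rye sage reed iris aster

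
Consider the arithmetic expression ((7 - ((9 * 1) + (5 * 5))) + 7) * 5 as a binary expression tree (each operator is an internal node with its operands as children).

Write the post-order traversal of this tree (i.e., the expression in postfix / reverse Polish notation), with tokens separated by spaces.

7 9 1 * 5 5 * + - 7 + 5 *

Post-order on an expression tree gives postfix notation: for each operator, emit left operand, right operand, then the operator.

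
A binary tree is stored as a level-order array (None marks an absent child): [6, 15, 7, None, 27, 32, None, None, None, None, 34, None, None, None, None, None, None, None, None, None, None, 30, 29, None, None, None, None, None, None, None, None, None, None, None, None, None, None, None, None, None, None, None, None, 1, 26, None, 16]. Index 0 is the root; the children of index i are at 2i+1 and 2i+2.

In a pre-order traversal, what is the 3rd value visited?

Pre-order visits the node, then its left subtree, then its right subtree.
Visit 6.
At 6: go left to 15.
  Visit 15.
  At 15: no left child.
  At 15: go right to 27.
    Visit 27.
    At 27: no left child.
    At 27: go right to 34.
      Visit 34.
      At 34: go left to 30.
        Visit 30.
        At 30: go left to 1.
          1 is a leaf — visit 1.
        At 30: go right to 26.
          26 is a leaf — visit 26.
      At 34: go right to 29.
        Visit 29.
        At 29: no left child.
        At 29: go right to 16.
          16 is a leaf — visit 16.
At 6: go right to 7.
  Visit 7.
  At 7: go left to 32.
    32 is a leaf — visit 32.
  At 7: no right child.
Full pre-order sequence: 6, 15, 27, 34, 30, 1, 26, 29, 16, 7, 32.

27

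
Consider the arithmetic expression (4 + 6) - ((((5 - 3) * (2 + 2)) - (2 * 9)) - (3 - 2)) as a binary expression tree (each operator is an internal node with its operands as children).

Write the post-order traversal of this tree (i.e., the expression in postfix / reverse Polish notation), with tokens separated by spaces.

4 6 + 5 3 - 2 2 + * 2 9 * - 3 2 - - -

Post-order on an expression tree gives postfix notation: for each operator, emit left operand, right operand, then the operator.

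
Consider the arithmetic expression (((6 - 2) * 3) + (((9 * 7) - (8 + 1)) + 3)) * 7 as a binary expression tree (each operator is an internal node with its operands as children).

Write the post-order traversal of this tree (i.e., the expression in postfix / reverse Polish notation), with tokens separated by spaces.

6 2 - 3 * 9 7 * 8 1 + - 3 + + 7 *

Post-order on an expression tree gives postfix notation: for each operator, emit left operand, right operand, then the operator.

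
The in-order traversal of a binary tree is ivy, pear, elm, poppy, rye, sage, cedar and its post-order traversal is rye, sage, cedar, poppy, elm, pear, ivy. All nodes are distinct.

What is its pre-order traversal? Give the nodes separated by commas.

The last element of post-order is the root; it splits in-order into left and right subtrees.
Root ivy: left subtree has 0 nodes { }, right has 6 {pear, elm, poppy, rye, sage, cedar}.
  Root pear: left subtree has 0 nodes { }, right has 5 {elm, poppy, rye, sage, cedar}.
    Root elm: left subtree has 0 nodes { }, right has 4 {poppy, rye, sage, cedar}.
      Root poppy: left subtree has 0 nodes { }, right has 3 {rye, sage, cedar}.
        Root cedar: left subtree has 2 nodes {rye, sage}, right has 0 { }.
          Root sage: left subtree has 1 node {rye}, right has 0 { }.

ivy, pear, elm, poppy, cedar, sage, rye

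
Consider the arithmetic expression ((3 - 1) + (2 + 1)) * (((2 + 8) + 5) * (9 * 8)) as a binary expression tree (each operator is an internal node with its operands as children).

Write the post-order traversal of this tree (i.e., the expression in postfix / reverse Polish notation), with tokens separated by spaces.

3 1 - 2 1 + + 2 8 + 5 + 9 8 * * *

Post-order on an expression tree gives postfix notation: for each operator, emit left operand, right operand, then the operator.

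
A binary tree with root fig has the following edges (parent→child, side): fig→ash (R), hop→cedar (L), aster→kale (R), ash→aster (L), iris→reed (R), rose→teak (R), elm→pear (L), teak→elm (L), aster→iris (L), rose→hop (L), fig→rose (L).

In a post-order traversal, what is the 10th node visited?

aster

Post-order visits the left subtree, then the right subtree, then the node.
At fig: go left to rose.
  At rose: go left to hop.
    At hop: go left to cedar.
      cedar is a leaf — visit cedar.
    At hop: no right child.
    Visit hop.
  At rose: go right to teak.
    At teak: go left to elm.
      At elm: go left to pear.
        pear is a leaf — visit pear.
      At elm: no right child.
      Visit elm.
    At teak: no right child.
    Visit teak.
  Visit rose.
At fig: go right to ash.
  At ash: go left to aster.
    At aster: go left to iris.
      At iris: no left child.
      At iris: go right to reed.
        reed is a leaf — visit reed.
      Visit iris.
    At aster: go right to kale.
      kale is a leaf — visit kale.
    Visit aster.
  At ash: no right child.
  Visit ash.
Visit fig.
Full post-order sequence: cedar, hop, pear, elm, teak, rose, reed, iris, kale, aster, ash, fig.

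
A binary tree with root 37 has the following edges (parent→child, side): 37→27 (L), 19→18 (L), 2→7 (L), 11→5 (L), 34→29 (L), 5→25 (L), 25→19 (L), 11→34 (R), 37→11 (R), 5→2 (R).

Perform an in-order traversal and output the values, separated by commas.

27, 37, 18, 19, 25, 5, 7, 2, 11, 29, 34

In-order visits the left subtree, then the node, then the right subtree.
At 37: go left to 27.
  27 is a leaf — visit 27.
Visit 37.
At 37: go right to 11.
  At 11: go left to 5.
    At 5: go left to 25.
      At 25: go left to 19.
        At 19: go left to 18.
          18 is a leaf — visit 18.
        Visit 19.
        At 19: no right child.
      Visit 25.
      At 25: no right child.
    Visit 5.
    At 5: go right to 2.
      At 2: go left to 7.
        7 is a leaf — visit 7.
      Visit 2.
      At 2: no right child.
  Visit 11.
  At 11: go right to 34.
    At 34: go left to 29.
      29 is a leaf — visit 29.
    Visit 34.
    At 34: no right child.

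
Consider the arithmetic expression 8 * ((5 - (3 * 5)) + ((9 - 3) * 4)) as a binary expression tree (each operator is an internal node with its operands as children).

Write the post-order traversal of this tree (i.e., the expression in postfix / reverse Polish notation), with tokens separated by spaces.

Post-order on an expression tree gives postfix notation: for each operator, emit left operand, right operand, then the operator.

8 5 3 5 * - 9 3 - 4 * + *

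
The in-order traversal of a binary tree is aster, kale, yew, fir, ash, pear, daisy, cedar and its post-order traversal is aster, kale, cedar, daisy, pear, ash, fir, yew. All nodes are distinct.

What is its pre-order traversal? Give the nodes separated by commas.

yew, kale, aster, fir, ash, pear, daisy, cedar

The last element of post-order is the root; it splits in-order into left and right subtrees.
Root yew: left subtree has 2 nodes {aster, kale}, right has 5 {fir, ash, pear, daisy, cedar}.
  Root kale: left subtree has 1 node {aster}, right has 0 { }.
  Root fir: left subtree has 0 nodes { }, right has 4 {ash, pear, daisy, cedar}.
    Root ash: left subtree has 0 nodes { }, right has 3 {pear, daisy, cedar}.
      Root pear: left subtree has 0 nodes { }, right has 2 {daisy, cedar}.
        Root daisy: left subtree has 0 nodes { }, right has 1 {cedar}.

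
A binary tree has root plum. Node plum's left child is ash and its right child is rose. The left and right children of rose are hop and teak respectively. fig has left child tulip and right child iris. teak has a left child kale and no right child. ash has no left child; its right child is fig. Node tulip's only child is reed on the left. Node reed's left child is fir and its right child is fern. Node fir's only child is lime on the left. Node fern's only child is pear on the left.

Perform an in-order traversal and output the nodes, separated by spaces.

ash lime fir reed pear fern tulip fig iris plum hop rose kale teak

In-order visits the left subtree, then the node, then the right subtree.
At plum: go left to ash.
  At ash: no left child.
  Visit ash.
  At ash: go right to fig.
    At fig: go left to tulip.
      At tulip: go left to reed.
        At reed: go left to fir.
          At fir: go left to lime.
            lime is a leaf — visit lime.
          Visit fir.
          At fir: no right child.
        Visit reed.
        At reed: go right to fern.
          At fern: go left to pear.
            pear is a leaf — visit pear.
          Visit fern.
          At fern: no right child.
      Visit tulip.
      At tulip: no right child.
    Visit fig.
    At fig: go right to iris.
      iris is a leaf — visit iris.
Visit plum.
At plum: go right to rose.
  At rose: go left to hop.
    hop is a leaf — visit hop.
  Visit rose.
  At rose: go right to teak.
    At teak: go left to kale.
      kale is a leaf — visit kale.
    Visit teak.
    At teak: no right child.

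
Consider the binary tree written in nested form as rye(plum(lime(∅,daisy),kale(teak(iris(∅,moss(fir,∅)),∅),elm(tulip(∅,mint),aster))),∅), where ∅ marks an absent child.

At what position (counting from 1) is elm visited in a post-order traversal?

Post-order visits the left subtree, then the right subtree, then the node.
At rye: go left to plum.
  At plum: go left to lime.
    At lime: no left child.
    At lime: go right to daisy.
      daisy is a leaf — visit daisy.
    Visit lime.
  At plum: go right to kale.
    At kale: go left to teak.
      At teak: go left to iris.
        At iris: no left child.
        At iris: go right to moss.
          At moss: go left to fir.
            fir is a leaf — visit fir.
          At moss: no right child.
          Visit moss.
        Visit iris.
      At teak: no right child.
      Visit teak.
    At kale: go right to elm.
      At elm: go left to tulip.
        At tulip: no left child.
        At tulip: go right to mint.
          mint is a leaf — visit mint.
        Visit tulip.
      At elm: go right to aster.
        aster is a leaf — visit aster.
      Visit elm.
    Visit kale.
  Visit plum.
At rye: no right child.
Visit rye.
Full post-order sequence: daisy, lime, fir, moss, iris, teak, mint, tulip, aster, elm, kale, plum, rye.

10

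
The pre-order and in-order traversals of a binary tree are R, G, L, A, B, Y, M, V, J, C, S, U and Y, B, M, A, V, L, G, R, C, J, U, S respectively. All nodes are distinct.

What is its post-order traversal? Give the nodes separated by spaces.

Y M B V A L G C U S J R

The first element of pre-order is the root; it splits in-order into left and right subtrees.
Root R: left subtree has 7 nodes {Y, B, M, A, V, L, G}, right has 4 {C, J, U, S}.
  Root G: left subtree has 6 nodes {Y, B, M, A, V, L}, right has 0 { }.
    Root L: left subtree has 5 nodes {Y, B, M, A, V}, right has 0 { }.
      Root A: left subtree has 3 nodes {Y, B, M}, right has 1 {V}.
        Root B: left subtree has 1 node {Y}, right has 1 {M}.
  Root J: left subtree has 1 node {C}, right has 2 {U, S}.
    Root S: left subtree has 1 node {U}, right has 0 { }.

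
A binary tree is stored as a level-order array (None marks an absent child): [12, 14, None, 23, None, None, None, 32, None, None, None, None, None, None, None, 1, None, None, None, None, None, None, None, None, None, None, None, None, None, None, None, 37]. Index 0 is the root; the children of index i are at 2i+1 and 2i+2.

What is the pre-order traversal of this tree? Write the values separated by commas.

Pre-order visits the node, then its left subtree, then its right subtree.
Visit 12.
At 12: go left to 14.
  Visit 14.
  At 14: go left to 23.
    Visit 23.
    At 23: go left to 32.
      Visit 32.
      At 32: go left to 1.
        Visit 1.
        At 1: go left to 37.
          37 is a leaf — visit 37.
        At 1: no right child.
      At 32: no right child.
    At 23: no right child.
  At 14: no right child.
At 12: no right child.

12, 14, 23, 32, 1, 37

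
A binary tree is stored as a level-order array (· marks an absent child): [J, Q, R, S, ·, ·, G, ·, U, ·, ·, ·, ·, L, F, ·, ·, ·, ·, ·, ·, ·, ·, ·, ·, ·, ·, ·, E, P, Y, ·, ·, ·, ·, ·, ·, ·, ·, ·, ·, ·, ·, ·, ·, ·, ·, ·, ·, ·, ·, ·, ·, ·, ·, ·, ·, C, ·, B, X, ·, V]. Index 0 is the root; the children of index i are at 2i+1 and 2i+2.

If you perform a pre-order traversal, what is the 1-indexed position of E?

8

Pre-order visits the node, then its left subtree, then its right subtree.
Visit J.
At J: go left to Q.
  Visit Q.
  At Q: go left to S.
    Visit S.
    At S: no left child.
    At S: go right to U.
      U is a leaf — visit U.
  At Q: no right child.
At J: go right to R.
  Visit R.
  At R: no left child.
  At R: go right to G.
    Visit G.
    At G: go left to L.
      Visit L.
      At L: no left child.
      At L: go right to E.
        Visit E.
        At E: go left to C.
          C is a leaf — visit C.
        At E: no right child.
    At G: go right to F.
      Visit F.
      At F: go left to P.
        Visit P.
        At P: go left to B.
          B is a leaf — visit B.
        At P: go right to X.
          X is a leaf — visit X.
      At F: go right to Y.
        Visit Y.
        At Y: no left child.
        At Y: go right to V.
          V is a leaf — visit V.
Full pre-order sequence: J, Q, S, U, R, G, L, E, C, F, P, B, X, Y, V.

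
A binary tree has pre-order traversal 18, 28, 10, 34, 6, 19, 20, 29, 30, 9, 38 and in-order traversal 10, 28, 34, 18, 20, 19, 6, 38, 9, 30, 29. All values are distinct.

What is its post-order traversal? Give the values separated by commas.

10, 34, 28, 20, 19, 38, 9, 30, 29, 6, 18

The first element of pre-order is the root; it splits in-order into left and right subtrees.
Root 18: left subtree has 3 nodes {10, 28, 34}, right has 7 {20, 19, 6, 38, 9, 30, 29}.
  Root 28: left subtree has 1 node {10}, right has 1 {34}.
  Root 6: left subtree has 2 nodes {20, 19}, right has 4 {38, 9, 30, 29}.
    Root 19: left subtree has 1 node {20}, right has 0 { }.
    Root 29: left subtree has 3 nodes {38, 9, 30}, right has 0 { }.
      Root 30: left subtree has 2 nodes {38, 9}, right has 0 { }.
        Root 9: left subtree has 1 node {38}, right has 0 { }.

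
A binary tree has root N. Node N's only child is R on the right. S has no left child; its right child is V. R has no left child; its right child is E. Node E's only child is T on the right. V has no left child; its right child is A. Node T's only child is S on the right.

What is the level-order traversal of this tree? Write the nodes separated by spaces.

N R E T S V A

Level-order visits nodes level by level from the root, left to right within each level.
Level 0: N
Level 1: R
Level 2: E
Level 3: T
Level 4: S
Level 5: V
Level 6: A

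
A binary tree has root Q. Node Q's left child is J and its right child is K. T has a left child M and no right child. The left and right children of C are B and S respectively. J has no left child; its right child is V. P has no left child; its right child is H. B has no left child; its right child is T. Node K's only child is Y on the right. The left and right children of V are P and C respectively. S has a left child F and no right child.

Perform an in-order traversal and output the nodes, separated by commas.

J, P, H, V, B, M, T, C, F, S, Q, K, Y

In-order visits the left subtree, then the node, then the right subtree.
At Q: go left to J.
  At J: no left child.
  Visit J.
  At J: go right to V.
    At V: go left to P.
      At P: no left child.
      Visit P.
      At P: go right to H.
        H is a leaf — visit H.
    Visit V.
    At V: go right to C.
      At C: go left to B.
        At B: no left child.
        Visit B.
        At B: go right to T.
          At T: go left to M.
            M is a leaf — visit M.
          Visit T.
          At T: no right child.
      Visit C.
      At C: go right to S.
        At S: go left to F.
          F is a leaf — visit F.
        Visit S.
        At S: no right child.
Visit Q.
At Q: go right to K.
  At K: no left child.
  Visit K.
  At K: go right to Y.
    Y is a leaf — visit Y.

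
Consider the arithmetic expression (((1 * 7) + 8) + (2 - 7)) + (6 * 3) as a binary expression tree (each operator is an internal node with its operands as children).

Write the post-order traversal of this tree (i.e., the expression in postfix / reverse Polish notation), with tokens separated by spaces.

1 7 * 8 + 2 7 - + 6 3 * +

Post-order on an expression tree gives postfix notation: for each operator, emit left operand, right operand, then the operator.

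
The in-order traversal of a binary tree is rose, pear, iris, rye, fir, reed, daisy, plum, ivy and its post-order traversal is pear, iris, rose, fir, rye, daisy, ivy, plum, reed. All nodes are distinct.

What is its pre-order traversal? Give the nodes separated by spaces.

The last element of post-order is the root; it splits in-order into left and right subtrees.
Root reed: left subtree has 5 nodes {rose, pear, iris, rye, fir}, right has 3 {daisy, plum, ivy}.
  Root rye: left subtree has 3 nodes {rose, pear, iris}, right has 1 {fir}.
    Root rose: left subtree has 0 nodes { }, right has 2 {pear, iris}.
      Root iris: left subtree has 1 node {pear}, right has 0 { }.
  Root plum: left subtree has 1 node {daisy}, right has 1 {ivy}.

reed rye rose iris pear fir plum daisy ivy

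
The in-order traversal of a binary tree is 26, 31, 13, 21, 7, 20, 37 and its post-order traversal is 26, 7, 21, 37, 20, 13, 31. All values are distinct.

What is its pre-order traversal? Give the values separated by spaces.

The last element of post-order is the root; it splits in-order into left and right subtrees.
Root 31: left subtree has 1 node {26}, right has 5 {13, 21, 7, 20, 37}.
  Root 13: left subtree has 0 nodes { }, right has 4 {21, 7, 20, 37}.
    Root 20: left subtree has 2 nodes {21, 7}, right has 1 {37}.
      Root 21: left subtree has 0 nodes { }, right has 1 {7}.

31 26 13 20 21 7 37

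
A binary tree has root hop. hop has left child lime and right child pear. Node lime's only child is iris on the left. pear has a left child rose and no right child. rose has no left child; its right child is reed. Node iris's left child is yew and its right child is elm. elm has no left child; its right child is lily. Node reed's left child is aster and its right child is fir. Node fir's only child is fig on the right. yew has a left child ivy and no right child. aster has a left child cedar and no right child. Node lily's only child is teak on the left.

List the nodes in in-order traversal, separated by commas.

In-order visits the left subtree, then the node, then the right subtree.
At hop: go left to lime.
  At lime: go left to iris.
    At iris: go left to yew.
      At yew: go left to ivy.
        ivy is a leaf — visit ivy.
      Visit yew.
      At yew: no right child.
    Visit iris.
    At iris: go right to elm.
      At elm: no left child.
      Visit elm.
      At elm: go right to lily.
        At lily: go left to teak.
          teak is a leaf — visit teak.
        Visit lily.
        At lily: no right child.
  Visit lime.
  At lime: no right child.
Visit hop.
At hop: go right to pear.
  At pear: go left to rose.
    At rose: no left child.
    Visit rose.
    At rose: go right to reed.
      At reed: go left to aster.
        At aster: go left to cedar.
          cedar is a leaf — visit cedar.
        Visit aster.
        At aster: no right child.
      Visit reed.
      At reed: go right to fir.
        At fir: no left child.
        Visit fir.
        At fir: go right to fig.
          fig is a leaf — visit fig.
  Visit pear.
  At pear: no right child.

ivy, yew, iris, elm, teak, lily, lime, hop, rose, cedar, aster, reed, fir, fig, pear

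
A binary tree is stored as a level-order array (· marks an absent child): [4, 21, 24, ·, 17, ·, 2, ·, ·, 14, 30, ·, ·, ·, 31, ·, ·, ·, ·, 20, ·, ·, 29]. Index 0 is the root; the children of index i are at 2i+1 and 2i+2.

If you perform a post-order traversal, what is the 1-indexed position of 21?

Post-order visits the left subtree, then the right subtree, then the node.
At 4: go left to 21.
  At 21: no left child.
  At 21: go right to 17.
    At 17: go left to 14.
      At 14: go left to 20.
        20 is a leaf — visit 20.
      At 14: no right child.
      Visit 14.
    At 17: go right to 30.
      At 30: no left child.
      At 30: go right to 29.
        29 is a leaf — visit 29.
      Visit 30.
    Visit 17.
  Visit 21.
At 4: go right to 24.
  At 24: no left child.
  At 24: go right to 2.
    At 2: no left child.
    At 2: go right to 31.
      31 is a leaf — visit 31.
    Visit 2.
  Visit 24.
Visit 4.
Full post-order sequence: 20, 14, 29, 30, 17, 21, 31, 2, 24, 4.

6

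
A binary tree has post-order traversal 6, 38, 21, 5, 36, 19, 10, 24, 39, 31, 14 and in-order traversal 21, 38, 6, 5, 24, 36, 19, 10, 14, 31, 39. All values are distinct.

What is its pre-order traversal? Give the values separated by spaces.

The last element of post-order is the root; it splits in-order into left and right subtrees.
Root 14: left subtree has 8 nodes {21, 38, 6, 5, 24, 36, 19, 10}, right has 2 {31, 39}.
  Root 24: left subtree has 4 nodes {21, 38, 6, 5}, right has 3 {36, 19, 10}.
    Root 5: left subtree has 3 nodes {21, 38, 6}, right has 0 { }.
      Root 21: left subtree has 0 nodes { }, right has 2 {38, 6}.
        Root 38: left subtree has 0 nodes { }, right has 1 {6}.
    Root 10: left subtree has 2 nodes {36, 19}, right has 0 { }.
      Root 19: left subtree has 1 node {36}, right has 0 { }.
  Root 31: left subtree has 0 nodes { }, right has 1 {39}.

14 24 5 21 38 6 10 19 36 31 39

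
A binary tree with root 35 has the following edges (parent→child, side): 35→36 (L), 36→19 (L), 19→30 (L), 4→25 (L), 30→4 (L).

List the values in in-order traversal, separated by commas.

25, 4, 30, 19, 36, 35

In-order visits the left subtree, then the node, then the right subtree.
At 35: go left to 36.
  At 36: go left to 19.
    At 19: go left to 30.
      At 30: go left to 4.
        At 4: go left to 25.
          25 is a leaf — visit 25.
        Visit 4.
        At 4: no right child.
      Visit 30.
      At 30: no right child.
    Visit 19.
    At 19: no right child.
  Visit 36.
  At 36: no right child.
Visit 35.
At 35: no right child.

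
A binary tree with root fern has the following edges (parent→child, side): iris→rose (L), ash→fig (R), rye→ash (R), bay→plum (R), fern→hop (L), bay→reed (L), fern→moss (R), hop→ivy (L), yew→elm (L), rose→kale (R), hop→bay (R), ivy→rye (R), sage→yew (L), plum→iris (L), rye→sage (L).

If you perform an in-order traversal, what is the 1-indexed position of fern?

In-order visits the left subtree, then the node, then the right subtree.
At fern: go left to hop.
  At hop: go left to ivy.
    At ivy: no left child.
    Visit ivy.
    At ivy: go right to rye.
      At rye: go left to sage.
        At sage: go left to yew.
          At yew: go left to elm.
            elm is a leaf — visit elm.
          Visit yew.
          At yew: no right child.
        Visit sage.
        At sage: no right child.
      Visit rye.
      At rye: go right to ash.
        At ash: no left child.
        Visit ash.
        At ash: go right to fig.
          fig is a leaf — visit fig.
  Visit hop.
  At hop: go right to bay.
    At bay: go left to reed.
      reed is a leaf — visit reed.
    Visit bay.
    At bay: go right to plum.
      At plum: go left to iris.
        At iris: go left to rose.
          At rose: no left child.
          Visit rose.
          At rose: go right to kale.
            kale is a leaf — visit kale.
        Visit iris.
        At iris: no right child.
      Visit plum.
      At plum: no right child.
Visit fern.
At fern: go right to moss.
  moss is a leaf — visit moss.
Full in-order sequence: ivy, elm, yew, sage, rye, ash, fig, hop, reed, bay, rose, kale, iris, plum, fern, moss.

15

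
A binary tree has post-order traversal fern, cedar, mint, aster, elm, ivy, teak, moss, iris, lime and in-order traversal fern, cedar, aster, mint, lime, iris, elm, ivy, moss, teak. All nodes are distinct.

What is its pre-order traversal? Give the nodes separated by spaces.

The last element of post-order is the root; it splits in-order into left and right subtrees.
Root lime: left subtree has 4 nodes {fern, cedar, aster, mint}, right has 5 {iris, elm, ivy, moss, teak}.
  Root aster: left subtree has 2 nodes {fern, cedar}, right has 1 {mint}.
    Root cedar: left subtree has 1 node {fern}, right has 0 { }.
  Root iris: left subtree has 0 nodes { }, right has 4 {elm, ivy, moss, teak}.
    Root moss: left subtree has 2 nodes {elm, ivy}, right has 1 {teak}.
      Root ivy: left subtree has 1 node {elm}, right has 0 { }.

lime aster cedar fern mint iris moss ivy elm teak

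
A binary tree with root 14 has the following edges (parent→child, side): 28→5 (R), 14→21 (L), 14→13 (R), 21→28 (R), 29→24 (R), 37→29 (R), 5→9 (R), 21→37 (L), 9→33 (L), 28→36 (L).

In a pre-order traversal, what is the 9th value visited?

9

Pre-order visits the node, then its left subtree, then its right subtree.
Visit 14.
At 14: go left to 21.
  Visit 21.
  At 21: go left to 37.
    Visit 37.
    At 37: no left child.
    At 37: go right to 29.
      Visit 29.
      At 29: no left child.
      At 29: go right to 24.
        24 is a leaf — visit 24.
  At 21: go right to 28.
    Visit 28.
    At 28: go left to 36.
      36 is a leaf — visit 36.
    At 28: go right to 5.
      Visit 5.
      At 5: no left child.
      At 5: go right to 9.
        Visit 9.
        At 9: go left to 33.
          33 is a leaf — visit 33.
        At 9: no right child.
At 14: go right to 13.
  13 is a leaf — visit 13.
Full pre-order sequence: 14, 21, 37, 29, 24, 28, 36, 5, 9, 33, 13.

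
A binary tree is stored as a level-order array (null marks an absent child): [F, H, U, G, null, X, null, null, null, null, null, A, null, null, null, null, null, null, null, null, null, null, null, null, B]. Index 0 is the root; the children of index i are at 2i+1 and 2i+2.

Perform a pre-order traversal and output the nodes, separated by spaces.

F H G U X A B

Pre-order visits the node, then its left subtree, then its right subtree.
Visit F.
At F: go left to H.
  Visit H.
  At H: go left to G.
    G is a leaf — visit G.
  At H: no right child.
At F: go right to U.
  Visit U.
  At U: go left to X.
    Visit X.
    At X: go left to A.
      Visit A.
      At A: no left child.
      At A: go right to B.
        B is a leaf — visit B.
    At X: no right child.
  At U: no right child.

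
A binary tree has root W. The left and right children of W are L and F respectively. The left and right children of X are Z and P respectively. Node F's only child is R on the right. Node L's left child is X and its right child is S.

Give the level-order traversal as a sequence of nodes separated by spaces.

W L F X S R Z P

Level-order visits nodes level by level from the root, left to right within each level.
Level 0: W
Level 1: L, F
Level 2: X, S, R
Level 3: Z, P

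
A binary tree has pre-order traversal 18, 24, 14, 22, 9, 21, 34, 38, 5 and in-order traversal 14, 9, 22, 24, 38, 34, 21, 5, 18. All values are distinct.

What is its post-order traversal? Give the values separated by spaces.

The first element of pre-order is the root; it splits in-order into left and right subtrees.
Root 18: left subtree has 8 nodes {14, 9, 22, 24, 38, 34, 21, 5}, right has 0 { }.
  Root 24: left subtree has 3 nodes {14, 9, 22}, right has 4 {38, 34, 21, 5}.
    Root 14: left subtree has 0 nodes { }, right has 2 {9, 22}.
      Root 22: left subtree has 1 node {9}, right has 0 { }.
    Root 21: left subtree has 2 nodes {38, 34}, right has 1 {5}.
      Root 34: left subtree has 1 node {38}, right has 0 { }.

9 22 14 38 34 5 21 24 18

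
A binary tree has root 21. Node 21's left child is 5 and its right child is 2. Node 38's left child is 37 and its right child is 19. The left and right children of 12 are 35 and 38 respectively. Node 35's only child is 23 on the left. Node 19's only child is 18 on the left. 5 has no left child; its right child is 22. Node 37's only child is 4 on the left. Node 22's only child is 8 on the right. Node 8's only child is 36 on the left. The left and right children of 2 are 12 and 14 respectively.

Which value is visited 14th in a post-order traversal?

Post-order visits the left subtree, then the right subtree, then the node.
At 21: go left to 5.
  At 5: no left child.
  At 5: go right to 22.
    At 22: no left child.
    At 22: go right to 8.
      At 8: go left to 36.
        36 is a leaf — visit 36.
      At 8: no right child.
      Visit 8.
    Visit 22.
  Visit 5.
At 21: go right to 2.
  At 2: go left to 12.
    At 12: go left to 35.
      At 35: go left to 23.
        23 is a leaf — visit 23.
      At 35: no right child.
      Visit 35.
    At 12: go right to 38.
      At 38: go left to 37.
        At 37: go left to 4.
          4 is a leaf — visit 4.
        At 37: no right child.
        Visit 37.
      At 38: go right to 19.
        At 19: go left to 18.
          18 is a leaf — visit 18.
        At 19: no right child.
        Visit 19.
      Visit 38.
    Visit 12.
  At 2: go right to 14.
    14 is a leaf — visit 14.
  Visit 2.
Visit 21.
Full post-order sequence: 36, 8, 22, 5, 23, 35, 4, 37, 18, 19, 38, 12, 14, 2, 21.

2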